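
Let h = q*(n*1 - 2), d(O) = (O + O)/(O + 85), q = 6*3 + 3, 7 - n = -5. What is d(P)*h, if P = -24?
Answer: -10080/61 ≈ -165.25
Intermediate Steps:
n = 12 (n = 7 - 1*(-5) = 7 + 5 = 12)
q = 21 (q = 18 + 3 = 21)
d(O) = 2*O/(85 + O) (d(O) = (2*O)/(85 + O) = 2*O/(85 + O))
h = 210 (h = 21*(12*1 - 2) = 21*(12 - 2) = 21*10 = 210)
d(P)*h = (2*(-24)/(85 - 24))*210 = (2*(-24)/61)*210 = (2*(-24)*(1/61))*210 = -48/61*210 = -10080/61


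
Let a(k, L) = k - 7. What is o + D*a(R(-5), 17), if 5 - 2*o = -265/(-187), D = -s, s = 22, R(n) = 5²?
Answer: -73717/187 ≈ -394.21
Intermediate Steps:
R(n) = 25
a(k, L) = -7 + k
D = -22 (D = -1*22 = -22)
o = 335/187 (o = 5/2 - (-265)/(2*(-187)) = 5/2 - (-265)*(-1)/(2*187) = 5/2 - ½*265/187 = 5/2 - 265/374 = 335/187 ≈ 1.7914)
o + D*a(R(-5), 17) = 335/187 - 22*(-7 + 25) = 335/187 - 22*18 = 335/187 - 396 = -73717/187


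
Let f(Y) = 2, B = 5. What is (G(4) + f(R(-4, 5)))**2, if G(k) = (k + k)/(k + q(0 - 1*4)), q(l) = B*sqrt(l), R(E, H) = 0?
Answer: 3956/841 - 2640*I/841 ≈ 4.7039 - 3.1391*I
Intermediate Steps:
q(l) = 5*sqrt(l)
G(k) = 2*k/(k + 10*I) (G(k) = (k + k)/(k + 5*sqrt(0 - 1*4)) = (2*k)/(k + 5*sqrt(0 - 4)) = (2*k)/(k + 5*sqrt(-4)) = (2*k)/(k + 5*(2*I)) = (2*k)/(k + 10*I) = 2*k/(k + 10*I))
(G(4) + f(R(-4, 5)))**2 = (2*4/(4 + 10*I) + 2)**2 = (2*4*((4 - 10*I)/116) + 2)**2 = ((8/29 - 20*I/29) + 2)**2 = (66/29 - 20*I/29)**2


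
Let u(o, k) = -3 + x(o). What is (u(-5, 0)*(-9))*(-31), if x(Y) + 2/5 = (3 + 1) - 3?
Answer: -3348/5 ≈ -669.60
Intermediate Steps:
x(Y) = 3/5 (x(Y) = -2/5 + ((3 + 1) - 3) = -2/5 + (4 - 3) = -2/5 + 1 = 3/5)
u(o, k) = -12/5 (u(o, k) = -3 + 3/5 = -12/5)
(u(-5, 0)*(-9))*(-31) = -12/5*(-9)*(-31) = (108/5)*(-31) = -3348/5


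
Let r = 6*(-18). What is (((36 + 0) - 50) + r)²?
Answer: 14884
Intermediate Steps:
r = -108
(((36 + 0) - 50) + r)² = (((36 + 0) - 50) - 108)² = ((36 - 50) - 108)² = (-14 - 108)² = (-122)² = 14884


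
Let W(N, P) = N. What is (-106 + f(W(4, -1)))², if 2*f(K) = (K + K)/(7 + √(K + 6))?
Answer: 16859396/1521 + 32848*√10/1521 ≈ 11153.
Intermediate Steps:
f(K) = K/(7 + √(6 + K)) (f(K) = ((K + K)/(7 + √(K + 6)))/2 = ((2*K)/(7 + √(6 + K)))/2 = (2*K/(7 + √(6 + K)))/2 = K/(7 + √(6 + K)))
(-106 + f(W(4, -1)))² = (-106 + 4/(7 + √(6 + 4)))² = (-106 + 4/(7 + √10))²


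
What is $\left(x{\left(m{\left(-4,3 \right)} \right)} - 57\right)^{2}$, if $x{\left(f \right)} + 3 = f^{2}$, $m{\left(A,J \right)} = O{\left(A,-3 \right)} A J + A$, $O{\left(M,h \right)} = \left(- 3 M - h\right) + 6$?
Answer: $4287106576$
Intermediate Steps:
$O{\left(M,h \right)} = 6 - h - 3 M$ ($O{\left(M,h \right)} = \left(- h - 3 M\right) + 6 = 6 - h - 3 M$)
$m{\left(A,J \right)} = A + A J \left(9 - 3 A\right)$ ($m{\left(A,J \right)} = \left(6 - -3 - 3 A\right) A J + A = \left(6 + 3 - 3 A\right) A J + A = \left(9 - 3 A\right) A J + A = A \left(9 - 3 A\right) J + A = A J \left(9 - 3 A\right) + A = A + A J \left(9 - 3 A\right)$)
$x{\left(f \right)} = -3 + f^{2}$
$\left(x{\left(m{\left(-4,3 \right)} \right)} - 57\right)^{2} = \left(\left(-3 + \left(\left(-1\right) \left(-4\right) \left(-1 + 3 \cdot 3 \left(-3 - 4\right)\right)\right)^{2}\right) - 57\right)^{2} = \left(\left(-3 + \left(\left(-1\right) \left(-4\right) \left(-1 + 3 \cdot 3 \left(-7\right)\right)\right)^{2}\right) - 57\right)^{2} = \left(\left(-3 + \left(\left(-1\right) \left(-4\right) \left(-1 - 63\right)\right)^{2}\right) - 57\right)^{2} = \left(\left(-3 + \left(\left(-1\right) \left(-4\right) \left(-64\right)\right)^{2}\right) - 57\right)^{2} = \left(\left(-3 + \left(-256\right)^{2}\right) - 57\right)^{2} = \left(\left(-3 + 65536\right) - 57\right)^{2} = \left(65533 - 57\right)^{2} = 65476^{2} = 4287106576$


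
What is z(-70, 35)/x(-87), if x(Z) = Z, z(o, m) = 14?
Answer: -14/87 ≈ -0.16092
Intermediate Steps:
z(-70, 35)/x(-87) = 14/(-87) = 14*(-1/87) = -14/87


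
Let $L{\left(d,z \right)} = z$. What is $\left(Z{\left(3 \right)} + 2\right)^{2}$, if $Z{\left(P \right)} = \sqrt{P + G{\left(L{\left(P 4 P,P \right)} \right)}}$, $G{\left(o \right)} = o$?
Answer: $\left(2 + \sqrt{6}\right)^{2} \approx 19.798$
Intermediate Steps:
$Z{\left(P \right)} = \sqrt{2} \sqrt{P}$ ($Z{\left(P \right)} = \sqrt{P + P} = \sqrt{2 P} = \sqrt{2} \sqrt{P}$)
$\left(Z{\left(3 \right)} + 2\right)^{2} = \left(\sqrt{2} \sqrt{3} + 2\right)^{2} = \left(\sqrt{6} + 2\right)^{2} = \left(2 + \sqrt{6}\right)^{2}$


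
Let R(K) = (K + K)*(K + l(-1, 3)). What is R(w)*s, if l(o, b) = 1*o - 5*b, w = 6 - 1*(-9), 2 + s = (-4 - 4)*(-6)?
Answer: -1380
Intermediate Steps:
s = 46 (s = -2 + (-4 - 4)*(-6) = -2 - 8*(-6) = -2 + 48 = 46)
w = 15 (w = 6 + 9 = 15)
l(o, b) = o - 5*b
R(K) = 2*K*(-16 + K) (R(K) = (K + K)*(K + (-1 - 5*3)) = (2*K)*(K + (-1 - 15)) = (2*K)*(K - 16) = (2*K)*(-16 + K) = 2*K*(-16 + K))
R(w)*s = (2*15*(-16 + 15))*46 = (2*15*(-1))*46 = -30*46 = -1380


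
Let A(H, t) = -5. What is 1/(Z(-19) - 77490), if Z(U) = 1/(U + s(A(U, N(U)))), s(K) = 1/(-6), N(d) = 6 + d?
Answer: -115/8911356 ≈ -1.2905e-5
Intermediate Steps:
s(K) = -⅙
Z(U) = 1/(-⅙ + U) (Z(U) = 1/(U - ⅙) = 1/(-⅙ + U))
1/(Z(-19) - 77490) = 1/(6/(-1 + 6*(-19)) - 77490) = 1/(6/(-1 - 114) - 77490) = 1/(6/(-115) - 77490) = 1/(6*(-1/115) - 77490) = 1/(-6/115 - 77490) = 1/(-8911356/115) = -115/8911356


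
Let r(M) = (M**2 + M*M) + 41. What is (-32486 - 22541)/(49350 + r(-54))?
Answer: -1123/1127 ≈ -0.99645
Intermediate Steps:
r(M) = 41 + 2*M**2 (r(M) = (M**2 + M**2) + 41 = 2*M**2 + 41 = 41 + 2*M**2)
(-32486 - 22541)/(49350 + r(-54)) = (-32486 - 22541)/(49350 + (41 + 2*(-54)**2)) = -55027/(49350 + (41 + 2*2916)) = -55027/(49350 + (41 + 5832)) = -55027/(49350 + 5873) = -55027/55223 = -55027*1/55223 = -1123/1127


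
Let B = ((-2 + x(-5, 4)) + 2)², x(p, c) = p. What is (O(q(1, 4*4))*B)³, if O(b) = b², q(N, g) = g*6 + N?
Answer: 13015187577015625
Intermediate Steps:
q(N, g) = N + 6*g (q(N, g) = 6*g + N = N + 6*g)
B = 25 (B = ((-2 - 5) + 2)² = (-7 + 2)² = (-5)² = 25)
(O(q(1, 4*4))*B)³ = ((1 + 6*(4*4))²*25)³ = ((1 + 6*16)²*25)³ = ((1 + 96)²*25)³ = (97²*25)³ = (9409*25)³ = 235225³ = 13015187577015625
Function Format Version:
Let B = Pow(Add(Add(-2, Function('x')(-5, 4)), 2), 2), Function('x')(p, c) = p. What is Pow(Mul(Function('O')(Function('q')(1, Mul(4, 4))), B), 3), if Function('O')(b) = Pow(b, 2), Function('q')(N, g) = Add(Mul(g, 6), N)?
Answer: 13015187577015625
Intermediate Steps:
Function('q')(N, g) = Add(N, Mul(6, g)) (Function('q')(N, g) = Add(Mul(6, g), N) = Add(N, Mul(6, g)))
B = 25 (B = Pow(Add(Add(-2, -5), 2), 2) = Pow(Add(-7, 2), 2) = Pow(-5, 2) = 25)
Pow(Mul(Function('O')(Function('q')(1, Mul(4, 4))), B), 3) = Pow(Mul(Pow(Add(1, Mul(6, Mul(4, 4))), 2), 25), 3) = Pow(Mul(Pow(Add(1, Mul(6, 16)), 2), 25), 3) = Pow(Mul(Pow(Add(1, 96), 2), 25), 3) = Pow(Mul(Pow(97, 2), 25), 3) = Pow(Mul(9409, 25), 3) = Pow(235225, 3) = 13015187577015625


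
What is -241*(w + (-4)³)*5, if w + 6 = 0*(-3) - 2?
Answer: 86760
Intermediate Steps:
w = -8 (w = -6 + (0*(-3) - 2) = -6 + (0 - 2) = -6 - 2 = -8)
-241*(w + (-4)³)*5 = -241*(-8 + (-4)³)*5 = -241*(-8 - 64)*5 = -(-17352)*5 = -241*(-360) = 86760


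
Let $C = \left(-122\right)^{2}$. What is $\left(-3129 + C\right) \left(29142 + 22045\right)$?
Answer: $601703185$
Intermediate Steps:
$C = 14884$
$\left(-3129 + C\right) \left(29142 + 22045\right) = \left(-3129 + 14884\right) \left(29142 + 22045\right) = 11755 \cdot 51187 = 601703185$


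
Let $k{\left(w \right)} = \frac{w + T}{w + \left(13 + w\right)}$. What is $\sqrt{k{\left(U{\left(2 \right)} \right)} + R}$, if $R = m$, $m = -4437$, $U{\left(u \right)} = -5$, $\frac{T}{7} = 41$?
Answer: $i \sqrt{4343} \approx 65.901 i$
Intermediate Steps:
$T = 287$ ($T = 7 \cdot 41 = 287$)
$k{\left(w \right)} = \frac{287 + w}{13 + 2 w}$ ($k{\left(w \right)} = \frac{w + 287}{w + \left(13 + w\right)} = \frac{287 + w}{13 + 2 w}$)
$R = -4437$
$\sqrt{k{\left(U{\left(2 \right)} \right)} + R} = \sqrt{\frac{287 - 5}{13 + 2 \left(-5\right)} - 4437} = \sqrt{\frac{1}{13 - 10} \cdot 282 - 4437} = \sqrt{\frac{1}{3} \cdot 282 - 4437} = \sqrt{94 - 4437} = \sqrt{-4343} = i \sqrt{4343}$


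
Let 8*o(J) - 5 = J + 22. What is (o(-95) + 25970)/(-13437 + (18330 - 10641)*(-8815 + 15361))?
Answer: 51923/100637514 ≈ 0.00051594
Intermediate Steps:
o(J) = 27/8 + J/8 (o(J) = 5/8 + (J + 22)/8 = 5/8 + (22 + J)/8 = 5/8 + (11/4 + J/8) = 27/8 + J/8)
(o(-95) + 25970)/(-13437 + (18330 - 10641)*(-8815 + 15361)) = ((27/8 + (⅛)*(-95)) + 25970)/(-13437 + (18330 - 10641)*(-8815 + 15361)) = ((27/8 - 95/8) + 25970)/(-13437 + 7689*6546) = (-17/2 + 25970)/(-13437 + 50332194) = (51923/2)/50318757 = (51923/2)*(1/50318757) = 51923/100637514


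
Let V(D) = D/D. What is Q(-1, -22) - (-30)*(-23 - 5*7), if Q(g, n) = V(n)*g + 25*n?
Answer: -2291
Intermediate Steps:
V(D) = 1
Q(g, n) = g + 25*n (Q(g, n) = 1*g + 25*n = g + 25*n)
Q(-1, -22) - (-30)*(-23 - 5*7) = (-1 + 25*(-22)) - (-30)*(-23 - 5*7) = (-1 - 550) - (-30)*(-23 - 35) = -551 - (-30)*(-58) = -551 - 1*1740 = -551 - 1740 = -2291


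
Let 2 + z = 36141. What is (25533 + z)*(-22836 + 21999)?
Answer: -51619464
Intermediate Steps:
z = 36139 (z = -2 + 36141 = 36139)
(25533 + z)*(-22836 + 21999) = (25533 + 36139)*(-22836 + 21999) = 61672*(-837) = -51619464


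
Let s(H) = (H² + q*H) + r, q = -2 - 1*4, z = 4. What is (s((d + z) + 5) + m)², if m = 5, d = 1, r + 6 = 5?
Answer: 1936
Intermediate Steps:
r = -1 (r = -6 + 5 = -1)
q = -6 (q = -2 - 4 = -6)
s(H) = -1 + H² - 6*H (s(H) = (H² - 6*H) - 1 = -1 + H² - 6*H)
(s((d + z) + 5) + m)² = ((-1 + ((1 + 4) + 5)² - 6*((1 + 4) + 5)) + 5)² = ((-1 + (5 + 5)² - 6*(5 + 5)) + 5)² = ((-1 + 10² - 6*10) + 5)² = ((-1 + 100 - 60) + 5)² = (39 + 5)² = 44² = 1936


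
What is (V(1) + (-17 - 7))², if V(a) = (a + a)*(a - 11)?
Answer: 1936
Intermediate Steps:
V(a) = 2*a*(-11 + a) (V(a) = (2*a)*(-11 + a) = 2*a*(-11 + a))
(V(1) + (-17 - 7))² = (2*1*(-11 + 1) + (-17 - 7))² = (2*1*(-10) - 24)² = (-20 - 24)² = (-44)² = 1936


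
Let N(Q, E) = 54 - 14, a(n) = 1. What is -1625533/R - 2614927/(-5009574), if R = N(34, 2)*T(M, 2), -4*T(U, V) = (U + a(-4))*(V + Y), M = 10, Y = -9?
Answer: -290757655684/137763285 ≈ -2110.6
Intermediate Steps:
T(U, V) = -(1 + U)*(-9 + V)/4 (T(U, V) = -(U + 1)*(V - 9)/4 = -(1 + U)*(-9 + V)/4)
N(Q, E) = 40
R = 770 (R = 40*(9/4 - ¼*2 + (9/4)*10 - ¼*10*2) = 40*(9/4 - ½ + 45/2 - 5) = 40*(77/4) = 770)
-1625533/R - 2614927/(-5009574) = -1625533/770 - 2614927/(-5009574) = -1625533*1/770 - 2614927*(-1/5009574) = -232219/110 + 2614927/5009574 = -290757655684/137763285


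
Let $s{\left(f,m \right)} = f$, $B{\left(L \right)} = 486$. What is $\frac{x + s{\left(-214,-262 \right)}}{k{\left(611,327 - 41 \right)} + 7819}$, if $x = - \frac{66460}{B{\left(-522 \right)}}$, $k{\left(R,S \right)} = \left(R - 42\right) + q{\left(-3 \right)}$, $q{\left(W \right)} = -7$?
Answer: $- \frac{85232}{2036583} \approx -0.041851$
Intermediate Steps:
$k{\left(R,S \right)} = -49 + R$ ($k{\left(R,S \right)} = \left(R - 42\right) - 7 = \left(-42 + R\right) - 7 = -49 + R$)
$x = - \frac{33230}{243}$ ($x = - \frac{66460}{486} = \left(-66460\right) \frac{1}{486} = - \frac{33230}{243} \approx -136.75$)
$\frac{x + s{\left(-214,-262 \right)}}{k{\left(611,327 - 41 \right)} + 7819} = \frac{- \frac{33230}{243} - 214}{\left(-49 + 611\right) + 7819} = - \frac{85232}{243 \left(562 + 7819\right)} = - \frac{85232}{243 \cdot 8381} = \left(- \frac{85232}{243}\right) \frac{1}{8381} = - \frac{85232}{2036583}$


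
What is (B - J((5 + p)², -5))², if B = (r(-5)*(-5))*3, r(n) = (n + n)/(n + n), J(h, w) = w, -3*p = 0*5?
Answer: 100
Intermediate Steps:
p = 0 (p = -0*5 = -⅓*0 = 0)
r(n) = 1 (r(n) = (2*n)/((2*n)) = (2*n)*(1/(2*n)) = 1)
B = -15 (B = (1*(-5))*3 = -5*3 = -15)
(B - J((5 + p)², -5))² = (-15 - 1*(-5))² = (-15 + 5)² = (-10)² = 100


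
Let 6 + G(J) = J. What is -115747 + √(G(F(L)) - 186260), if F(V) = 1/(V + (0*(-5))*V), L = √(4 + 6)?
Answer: -115747 + I*√(18626600 - 10*√10)/10 ≈ -1.1575e+5 + 431.58*I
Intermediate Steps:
L = √10 ≈ 3.1623
F(V) = 1/V (F(V) = 1/(V + 0*V) = 1/(V + 0) = 1/V)
G(J) = -6 + J
-115747 + √(G(F(L)) - 186260) = -115747 + √((-6 + 1/(√10)) - 186260) = -115747 + √((-6 + √10/10) - 186260) = -115747 + √(-186266 + √10/10)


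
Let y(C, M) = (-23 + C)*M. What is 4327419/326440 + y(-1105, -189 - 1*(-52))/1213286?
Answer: 2650421810337/198032540920 ≈ 13.384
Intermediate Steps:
y(C, M) = M*(-23 + C)
4327419/326440 + y(-1105, -189 - 1*(-52))/1213286 = 4327419/326440 + ((-189 - 1*(-52))*(-23 - 1105))/1213286 = 4327419*(1/326440) + ((-189 + 52)*(-1128))*(1/1213286) = 4327419/326440 - 137*(-1128)*(1/1213286) = 4327419/326440 + 154536*(1/1213286) = 4327419/326440 + 77268/606643 = 2650421810337/198032540920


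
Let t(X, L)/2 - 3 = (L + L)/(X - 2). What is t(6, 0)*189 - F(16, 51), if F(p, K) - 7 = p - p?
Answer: 1127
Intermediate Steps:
t(X, L) = 6 + 4*L/(-2 + X) (t(X, L) = 6 + 2*((L + L)/(X - 2)) = 6 + 2*((2*L)/(-2 + X)) = 6 + 2*(2*L/(-2 + X)) = 6 + 4*L/(-2 + X))
F(p, K) = 7 (F(p, K) = 7 + (p - p) = 7 + 0 = 7)
t(6, 0)*189 - F(16, 51) = (2*(-6 + 2*0 + 3*6)/(-2 + 6))*189 - 1*7 = (2*(-6 + 0 + 18)/4)*189 - 7 = (2*(¼)*12)*189 - 7 = 6*189 - 7 = 1134 - 7 = 1127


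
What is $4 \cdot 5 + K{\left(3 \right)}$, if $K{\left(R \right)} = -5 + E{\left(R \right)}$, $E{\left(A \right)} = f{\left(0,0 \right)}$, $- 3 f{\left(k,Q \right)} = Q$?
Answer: $15$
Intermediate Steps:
$f{\left(k,Q \right)} = - \frac{Q}{3}$
$E{\left(A \right)} = 0$ ($E{\left(A \right)} = \left(- \frac{1}{3}\right) 0 = 0$)
$K{\left(R \right)} = -5$ ($K{\left(R \right)} = -5 + 0 = -5$)
$4 \cdot 5 + K{\left(3 \right)} = 4 \cdot 5 - 5 = 20 - 5 = 15$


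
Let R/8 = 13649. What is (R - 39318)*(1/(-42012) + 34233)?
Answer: 50246281426915/21006 ≈ 2.3920e+9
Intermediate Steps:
R = 109192 (R = 8*13649 = 109192)
(R - 39318)*(1/(-42012) + 34233) = (109192 - 39318)*(1/(-42012) + 34233) = 69874*(-1/42012 + 34233) = 69874*(1438196795/42012) = 50246281426915/21006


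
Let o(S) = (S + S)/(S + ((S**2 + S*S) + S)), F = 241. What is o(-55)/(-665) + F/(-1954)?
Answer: -2163089/17542035 ≈ -0.12331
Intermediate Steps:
o(S) = 2*S/(2*S + 2*S**2) (o(S) = (2*S)/(S + ((S**2 + S**2) + S)) = (2*S)/(S + (2*S**2 + S)) = (2*S)/(S + (S + 2*S**2)) = (2*S)/(2*S + 2*S**2) = 2*S/(2*S + 2*S**2))
o(-55)/(-665) + F/(-1954) = 1/((1 - 55)*(-665)) + 241/(-1954) = -1/665/(-54) + 241*(-1/1954) = -1/54*(-1/665) - 241/1954 = 1/35910 - 241/1954 = -2163089/17542035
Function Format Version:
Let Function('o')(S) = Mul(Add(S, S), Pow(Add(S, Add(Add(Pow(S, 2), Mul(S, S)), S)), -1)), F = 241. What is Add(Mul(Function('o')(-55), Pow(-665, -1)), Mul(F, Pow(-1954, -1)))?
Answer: Rational(-2163089, 17542035) ≈ -0.12331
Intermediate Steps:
Function('o')(S) = Mul(2, S, Pow(Add(Mul(2, S), Mul(2, Pow(S, 2))), -1)) (Function('o')(S) = Mul(Mul(2, S), Pow(Add(S, Add(Add(Pow(S, 2), Pow(S, 2)), S)), -1)) = Mul(Mul(2, S), Pow(Add(S, Add(Mul(2, Pow(S, 2)), S)), -1)) = Mul(Mul(2, S), Pow(Add(S, Add(S, Mul(2, Pow(S, 2)))), -1)) = Mul(Mul(2, S), Pow(Add(Mul(2, S), Mul(2, Pow(S, 2))), -1)) = Mul(2, S, Pow(Add(Mul(2, S), Mul(2, Pow(S, 2))), -1)))
Add(Mul(Function('o')(-55), Pow(-665, -1)), Mul(F, Pow(-1954, -1))) = Add(Mul(Pow(Add(1, -55), -1), Pow(-665, -1)), Mul(241, Pow(-1954, -1))) = Add(Mul(Pow(-54, -1), Rational(-1, 665)), Mul(241, Rational(-1, 1954))) = Add(Mul(Rational(-1, 54), Rational(-1, 665)), Rational(-241, 1954)) = Add(Rational(1, 35910), Rational(-241, 1954)) = Rational(-2163089, 17542035)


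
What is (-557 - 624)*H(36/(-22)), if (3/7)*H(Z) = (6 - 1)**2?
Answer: -206675/3 ≈ -68892.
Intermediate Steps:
H(Z) = 175/3 (H(Z) = 7*(6 - 1)**2/3 = (7/3)*5**2 = (7/3)*25 = 175/3)
(-557 - 624)*H(36/(-22)) = (-557 - 624)*(175/3) = -1181*175/3 = -206675/3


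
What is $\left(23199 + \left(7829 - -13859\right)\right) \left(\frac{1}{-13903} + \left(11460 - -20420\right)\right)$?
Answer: $\frac{19895159031793}{13903} \approx 1.431 \cdot 10^{9}$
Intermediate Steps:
$\left(23199 + \left(7829 - -13859\right)\right) \left(\frac{1}{-13903} + \left(11460 - -20420\right)\right) = \left(23199 + \left(7829 + 13859\right)\right) \left(- \frac{1}{13903} + \left(11460 + 20420\right)\right) = \left(23199 + 21688\right) \left(- \frac{1}{13903} + 31880\right) = 44887 \cdot \frac{443227639}{13903} = \frac{19895159031793}{13903}$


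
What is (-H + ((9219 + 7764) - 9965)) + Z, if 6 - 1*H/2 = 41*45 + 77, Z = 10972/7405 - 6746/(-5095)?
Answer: 81891962044/7545695 ≈ 10853.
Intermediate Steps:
Z = 21171294/7545695 (Z = 10972*(1/7405) - 6746*(-1/5095) = 10972/7405 + 6746/5095 = 21171294/7545695 ≈ 2.8057)
H = -3832 (H = 12 - 2*(41*45 + 77) = 12 - 2*(1845 + 77) = 12 - 2*1922 = 12 - 3844 = -3832)
(-H + ((9219 + 7764) - 9965)) + Z = (-1*(-3832) + ((9219 + 7764) - 9965)) + 21171294/7545695 = (3832 + (16983 - 9965)) + 21171294/7545695 = (3832 + 7018) + 21171294/7545695 = 10850 + 21171294/7545695 = 81891962044/7545695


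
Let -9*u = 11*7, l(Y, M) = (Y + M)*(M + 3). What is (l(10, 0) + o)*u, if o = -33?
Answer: 77/3 ≈ 25.667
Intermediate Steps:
l(Y, M) = (3 + M)*(M + Y) (l(Y, M) = (M + Y)*(3 + M) = (3 + M)*(M + Y))
u = -77/9 (u = -11*7/9 = -⅑*77 = -77/9 ≈ -8.5556)
(l(10, 0) + o)*u = ((0² + 3*0 + 3*10 + 0*10) - 33)*(-77/9) = ((0 + 0 + 30 + 0) - 33)*(-77/9) = (30 - 33)*(-77/9) = -3*(-77/9) = 77/3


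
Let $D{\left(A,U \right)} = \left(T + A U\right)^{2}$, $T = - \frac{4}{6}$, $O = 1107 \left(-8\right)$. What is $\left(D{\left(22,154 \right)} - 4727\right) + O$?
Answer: $\frac{103143997}{9} \approx 1.146 \cdot 10^{7}$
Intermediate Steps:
$O = -8856$
$T = - \frac{2}{3}$ ($T = \left(-4\right) \frac{1}{6} = - \frac{2}{3} \approx -0.66667$)
$D{\left(A,U \right)} = \left(- \frac{2}{3} + A U\right)^{2}$
$\left(D{\left(22,154 \right)} - 4727\right) + O = \left(\frac{\left(-2 + 3 \cdot 22 \cdot 154\right)^{2}}{9} - 4727\right) - 8856 = \left(\frac{\left(-2 + 10164\right)^{2}}{9} - 4727\right) - 8856 = \left(\frac{10162^{2}}{9} - 4727\right) - 8856 = \left(\frac{1}{9} \cdot 103266244 - 4727\right) - 8856 = \left(\frac{103266244}{9} - 4727\right) - 8856 = \frac{103223701}{9} - 8856 = \frac{103143997}{9}$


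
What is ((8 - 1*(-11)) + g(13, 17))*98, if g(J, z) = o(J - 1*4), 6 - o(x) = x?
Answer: 1568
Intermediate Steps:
o(x) = 6 - x
g(J, z) = 10 - J (g(J, z) = 6 - (J - 1*4) = 6 - (J - 4) = 6 - (-4 + J) = 6 + (4 - J) = 10 - J)
((8 - 1*(-11)) + g(13, 17))*98 = ((8 - 1*(-11)) + (10 - 1*13))*98 = ((8 + 11) + (10 - 13))*98 = (19 - 3)*98 = 16*98 = 1568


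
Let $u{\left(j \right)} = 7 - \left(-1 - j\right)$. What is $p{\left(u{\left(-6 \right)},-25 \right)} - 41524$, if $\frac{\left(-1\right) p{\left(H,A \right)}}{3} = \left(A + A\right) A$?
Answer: $-45274$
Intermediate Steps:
$u{\left(j \right)} = 8 + j$ ($u{\left(j \right)} = 7 + \left(1 + j\right) = 8 + j$)
$p{\left(H,A \right)} = - 6 A^{2}$ ($p{\left(H,A \right)} = - 3 \left(A + A\right) A = - 3 \cdot 2 A A = - 3 \cdot 2 A^{2} = - 6 A^{2}$)
$p{\left(u{\left(-6 \right)},-25 \right)} - 41524 = - 6 \left(-25\right)^{2} - 41524 = \left(-6\right) 625 - 41524 = -3750 - 41524 = -45274$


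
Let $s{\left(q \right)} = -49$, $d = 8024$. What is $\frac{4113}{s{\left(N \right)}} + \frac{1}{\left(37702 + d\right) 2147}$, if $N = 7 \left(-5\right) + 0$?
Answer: $- \frac{403788518537}{4810512378} \approx -83.939$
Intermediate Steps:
$N = -35$ ($N = -35 + 0 = -35$)
$\frac{4113}{s{\left(N \right)}} + \frac{1}{\left(37702 + d\right) 2147} = \frac{4113}{-49} + \frac{1}{\left(37702 + 8024\right) 2147} = 4113 \left(- \frac{1}{49}\right) + \frac{1}{45726} \cdot \frac{1}{2147} = - \frac{4113}{49} + \frac{1}{45726} \cdot \frac{1}{2147} = - \frac{4113}{49} + \frac{1}{98173722} = - \frac{403788518537}{4810512378}$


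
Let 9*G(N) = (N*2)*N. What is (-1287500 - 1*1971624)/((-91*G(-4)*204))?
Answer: 2444343/49504 ≈ 49.377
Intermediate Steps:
G(N) = 2*N²/9 (G(N) = ((N*2)*N)/9 = ((2*N)*N)/9 = (2*N²)/9 = 2*N²/9)
(-1287500 - 1*1971624)/((-91*G(-4)*204)) = (-1287500 - 1*1971624)/((-182*(-4)²/9*204)) = (-1287500 - 1971624)/((-182*16/9*204)) = -3259124/(-91*32/9*204) = -3259124/((-2912/9*204)) = -3259124/(-198016/3) = -3259124*(-3/198016) = 2444343/49504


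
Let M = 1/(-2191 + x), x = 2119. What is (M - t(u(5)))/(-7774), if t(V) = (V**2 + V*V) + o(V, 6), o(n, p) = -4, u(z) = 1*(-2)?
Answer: 289/559728 ≈ 0.00051632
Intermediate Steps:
u(z) = -2
M = -1/72 (M = 1/(-2191 + 2119) = 1/(-72) = -1/72 ≈ -0.013889)
t(V) = -4 + 2*V**2 (t(V) = (V**2 + V*V) - 4 = (V**2 + V**2) - 4 = 2*V**2 - 4 = -4 + 2*V**2)
(M - t(u(5)))/(-7774) = (-1/72 - (-4 + 2*(-2)**2))/(-7774) = (-1/72 - (-4 + 2*4))*(-1/7774) = (-1/72 - (-4 + 8))*(-1/7774) = (-1/72 - 1*4)*(-1/7774) = (-1/72 - 4)*(-1/7774) = -289/72*(-1/7774) = 289/559728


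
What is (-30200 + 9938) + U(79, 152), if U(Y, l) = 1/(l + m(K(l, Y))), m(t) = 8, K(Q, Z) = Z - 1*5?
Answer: -3241919/160 ≈ -20262.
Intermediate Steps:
K(Q, Z) = -5 + Z (K(Q, Z) = Z - 5 = -5 + Z)
U(Y, l) = 1/(8 + l) (U(Y, l) = 1/(l + 8) = 1/(8 + l))
(-30200 + 9938) + U(79, 152) = (-30200 + 9938) + 1/(8 + 152) = -20262 + 1/160 = -3241919/160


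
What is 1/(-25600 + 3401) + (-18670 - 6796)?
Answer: -565319735/22199 ≈ -25466.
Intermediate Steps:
1/(-25600 + 3401) + (-18670 - 6796) = 1/(-22199) - 25466 = -1/22199 - 25466 = -565319735/22199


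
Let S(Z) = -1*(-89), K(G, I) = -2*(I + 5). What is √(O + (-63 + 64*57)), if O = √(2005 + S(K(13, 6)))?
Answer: √(3585 + √2094) ≈ 60.256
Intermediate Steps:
K(G, I) = -10 - 2*I (K(G, I) = -2*(5 + I) = -10 - 2*I)
S(Z) = 89
O = √2094 (O = √(2005 + 89) = √2094 ≈ 45.760)
√(O + (-63 + 64*57)) = √(√2094 + (-63 + 64*57)) = √(√2094 + (-63 + 3648)) = √(√2094 + 3585) = √(3585 + √2094)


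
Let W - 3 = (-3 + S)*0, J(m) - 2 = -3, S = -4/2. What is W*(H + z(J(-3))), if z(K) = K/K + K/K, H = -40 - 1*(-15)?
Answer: -69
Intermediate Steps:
S = -2 (S = -4*1/2 = -2)
J(m) = -1 (J(m) = 2 - 3 = -1)
H = -25 (H = -40 + 15 = -25)
W = 3 (W = 3 + (-3 - 2)*0 = 3 - 5*0 = 3 + 0 = 3)
z(K) = 2 (z(K) = 1 + 1 = 2)
W*(H + z(J(-3))) = 3*(-25 + 2) = 3*(-23) = -69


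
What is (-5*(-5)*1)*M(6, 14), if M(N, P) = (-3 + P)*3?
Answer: 825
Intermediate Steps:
M(N, P) = -9 + 3*P
(-5*(-5)*1)*M(6, 14) = (-5*(-5)*1)*(-9 + 3*14) = (25*1)*(-9 + 42) = 25*33 = 825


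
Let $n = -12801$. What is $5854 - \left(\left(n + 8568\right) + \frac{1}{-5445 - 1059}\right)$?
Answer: $\frac{65605849}{6504} \approx 10087.0$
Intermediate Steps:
$5854 - \left(\left(n + 8568\right) + \frac{1}{-5445 - 1059}\right) = 5854 - \left(\left(-12801 + 8568\right) + \frac{1}{-5445 - 1059}\right) = 5854 - \left(-4233 + \frac{1}{-6504}\right) = 5854 - \left(-4233 - \frac{1}{6504}\right) = 5854 - - \frac{27531433}{6504} = 5854 + \frac{27531433}{6504} = \frac{65605849}{6504}$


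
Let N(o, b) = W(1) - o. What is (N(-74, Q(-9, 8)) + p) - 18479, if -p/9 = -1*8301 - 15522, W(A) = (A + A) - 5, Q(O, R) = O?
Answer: 195999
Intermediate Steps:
W(A) = -5 + 2*A (W(A) = 2*A - 5 = -5 + 2*A)
N(o, b) = -3 - o (N(o, b) = (-5 + 2*1) - o = (-5 + 2) - o = -3 - o)
p = 214407 (p = -9*(-1*8301 - 15522) = -9*(-8301 - 15522) = -9*(-23823) = 214407)
(N(-74, Q(-9, 8)) + p) - 18479 = ((-3 - 1*(-74)) + 214407) - 18479 = ((-3 + 74) + 214407) - 18479 = (71 + 214407) - 18479 = 214478 - 18479 = 195999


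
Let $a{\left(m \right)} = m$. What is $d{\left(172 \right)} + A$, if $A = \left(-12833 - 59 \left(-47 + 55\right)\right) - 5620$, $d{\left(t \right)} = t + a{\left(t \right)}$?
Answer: $-18581$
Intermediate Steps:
$d{\left(t \right)} = 2 t$ ($d{\left(t \right)} = t + t = 2 t$)
$A = -18925$ ($A = \left(-12833 - 472\right) - 5620 = -13305 - 5620 = -18925$)
$d{\left(172 \right)} + A = 2 \cdot 172 - 18925 = 344 - 18925 = -18581$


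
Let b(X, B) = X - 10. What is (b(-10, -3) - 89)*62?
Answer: -6758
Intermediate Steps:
b(X, B) = -10 + X
(b(-10, -3) - 89)*62 = ((-10 - 10) - 89)*62 = (-20 - 89)*62 = -109*62 = -6758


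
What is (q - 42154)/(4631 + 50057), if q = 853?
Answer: -41301/54688 ≈ -0.75521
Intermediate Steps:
(q - 42154)/(4631 + 50057) = (853 - 42154)/(4631 + 50057) = -41301/54688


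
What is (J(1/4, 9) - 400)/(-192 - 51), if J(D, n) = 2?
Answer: 398/243 ≈ 1.6379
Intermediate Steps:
(J(1/4, 9) - 400)/(-192 - 51) = (2 - 400)/(-192 - 51) = -398/(-243) = -398*(-1/243) = 398/243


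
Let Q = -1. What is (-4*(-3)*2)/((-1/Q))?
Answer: 24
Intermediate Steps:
(-4*(-3)*2)/((-1/Q)) = (-4*(-3)*2)/((-1/(-1))) = (12*2)/((-1*(-1))) = 24/1 = 1*24 = 24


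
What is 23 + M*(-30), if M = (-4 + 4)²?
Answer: 23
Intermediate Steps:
M = 0 (M = 0² = 0)
23 + M*(-30) = 23 + 0*(-30) = 23 + 0 = 23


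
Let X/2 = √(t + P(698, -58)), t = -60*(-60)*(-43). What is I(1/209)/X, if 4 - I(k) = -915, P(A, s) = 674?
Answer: -919*I*√154126/308252 ≈ -1.1704*I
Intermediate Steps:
t = -154800 (t = 3600*(-43) = -154800)
I(k) = 919 (I(k) = 4 - 1*(-915) = 4 + 915 = 919)
X = 2*I*√154126 (X = 2*√(-154800 + 674) = 2*√(-154126) = 2*(I*√154126) = 2*I*√154126 ≈ 785.18*I)
I(1/209)/X = 919/((2*I*√154126)) = 919*(-I*√154126/308252) = -919*I*√154126/308252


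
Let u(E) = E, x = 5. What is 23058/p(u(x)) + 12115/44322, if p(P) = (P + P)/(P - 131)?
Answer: -64384470013/221610 ≈ -2.9053e+5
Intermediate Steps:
p(P) = 2*P/(-131 + P) (p(P) = (2*P)/(-131 + P) = 2*P/(-131 + P))
23058/p(u(x)) + 12115/44322 = 23058/((2*5/(-131 + 5))) + 12115/44322 = 23058/((2*5/(-126))) + 12115*(1/44322) = 23058/((2*5*(-1/126))) + 12115/44322 = 23058/(-5/63) + 12115/44322 = 23058*(-63/5) + 12115/44322 = -1452654/5 + 12115/44322 = -64384470013/221610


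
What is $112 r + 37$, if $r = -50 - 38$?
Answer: $-9819$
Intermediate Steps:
$r = -88$
$112 r + 37 = 112 \left(-88\right) + 37 = -9856 + 37 = -9819$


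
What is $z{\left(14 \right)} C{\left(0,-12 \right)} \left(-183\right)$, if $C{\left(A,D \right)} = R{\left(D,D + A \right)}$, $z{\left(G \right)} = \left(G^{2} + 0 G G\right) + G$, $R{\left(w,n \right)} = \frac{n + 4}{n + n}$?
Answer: $-12810$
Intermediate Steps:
$R{\left(w,n \right)} = \frac{4 + n}{2 n}$
$z{\left(G \right)} = G + G^{2}$ ($z{\left(G \right)} = \left(G^{2} + 0 G\right) + G = \left(G^{2} + 0\right) + G = G^{2} + G = G + G^{2}$)
$C{\left(A,D \right)} = \frac{4 + A + D}{2 \left(A + D\right)}$ ($C{\left(A,D \right)} = \frac{4 + \left(D + A\right)}{2 \left(D + A\right)} = \frac{4 + \left(A + D\right)}{2 \left(A + D\right)} = \frac{4 + A + D}{2 \left(A + D\right)}$)
$z{\left(14 \right)} C{\left(0,-12 \right)} \left(-183\right) = 14 \left(1 + 14\right) \frac{4 + 0 - 12}{2 \left(0 - 12\right)} \left(-183\right) = 14 \cdot 15 \cdot \frac{1}{2} \frac{1}{-12} \left(-8\right) \left(-183\right) = 210 \cdot \frac{1}{2} \left(- \frac{1}{12}\right) \left(-8\right) \left(-183\right) = 210 \cdot \frac{1}{3} \left(-183\right) = 70 \left(-183\right) = -12810$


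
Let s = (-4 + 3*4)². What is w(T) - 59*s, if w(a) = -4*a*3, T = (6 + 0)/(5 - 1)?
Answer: -3794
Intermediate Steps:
T = 3/2 (T = 6/4 = 6*(¼) = 3/2 ≈ 1.5000)
w(a) = -12*a
s = 64 (s = (-4 + 12)² = 8² = 64)
w(T) - 59*s = -12*3/2 - 59*64 = -18 - 3776 = -3794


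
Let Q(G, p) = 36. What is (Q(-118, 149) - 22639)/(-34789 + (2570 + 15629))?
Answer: 3229/2370 ≈ 1.3624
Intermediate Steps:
(Q(-118, 149) - 22639)/(-34789 + (2570 + 15629)) = (36 - 22639)/(-34789 + (2570 + 15629)) = -22603/(-34789 + 18199) = -22603/(-16590) = -22603*(-1/16590) = 3229/2370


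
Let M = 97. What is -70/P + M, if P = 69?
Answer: 6623/69 ≈ 95.985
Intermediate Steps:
-70/P + M = -70/69 + 97 = 6623/69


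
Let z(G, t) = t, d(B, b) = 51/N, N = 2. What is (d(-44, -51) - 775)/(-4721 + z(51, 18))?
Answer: 1499/9406 ≈ 0.15937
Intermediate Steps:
d(B, b) = 51/2
(d(-44, -51) - 775)/(-4721 + z(51, 18)) = (51/2 - 775)/(-4721 + 18) = -1499/2/(-4703) = -1499/2*(-1/4703) = 1499/9406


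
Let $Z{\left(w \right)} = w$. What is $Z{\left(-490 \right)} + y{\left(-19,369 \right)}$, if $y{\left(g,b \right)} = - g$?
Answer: $-471$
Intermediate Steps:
$Z{\left(-490 \right)} + y{\left(-19,369 \right)} = -490 - -19 = -490 + 19 = -471$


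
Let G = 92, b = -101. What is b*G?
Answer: -9292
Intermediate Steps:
b*G = -101*92 = -9292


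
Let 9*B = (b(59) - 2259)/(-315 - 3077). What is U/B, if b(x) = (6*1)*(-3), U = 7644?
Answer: 25928448/253 ≈ 1.0248e+5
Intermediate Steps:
b(x) = -18 (b(x) = 6*(-3) = -18)
B = 253/3392 (B = ((-18 - 2259)/(-315 - 3077))/9 = (-2277/(-3392))/9 = (-2277*(-1/3392))/9 = (⅑)*(2277/3392) = 253/3392 ≈ 0.074587)
U/B = 7644/(253/3392) = 7644*(3392/253) = 25928448/253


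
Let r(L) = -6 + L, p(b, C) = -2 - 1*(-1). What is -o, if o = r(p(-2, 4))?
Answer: 7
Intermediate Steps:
p(b, C) = -1 (p(b, C) = -2 + 1 = -1)
o = -7 (o = -6 - 1 = -7)
-o = -1*(-7) = 7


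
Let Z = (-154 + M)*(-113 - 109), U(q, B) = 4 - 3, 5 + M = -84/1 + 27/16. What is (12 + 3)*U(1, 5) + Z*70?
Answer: 15000045/4 ≈ 3.7500e+6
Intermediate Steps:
M = -1397/16 (M = -5 + (-84/1 + 27/16) = -5 + (-84*1 + 27*(1/16)) = -5 + (-84 + 27/16) = -5 - 1317/16 = -1397/16 ≈ -87.313)
U(q, B) = 1
Z = 428571/8 (Z = (-154 - 1397/16)*(-113 - 109) = -3861/16*(-222) = 428571/8 ≈ 53571.)
(12 + 3)*U(1, 5) + Z*70 = (12 + 3)*1 + (428571/8)*70 = 15*1 + 14999985/4 = 15 + 14999985/4 = 15000045/4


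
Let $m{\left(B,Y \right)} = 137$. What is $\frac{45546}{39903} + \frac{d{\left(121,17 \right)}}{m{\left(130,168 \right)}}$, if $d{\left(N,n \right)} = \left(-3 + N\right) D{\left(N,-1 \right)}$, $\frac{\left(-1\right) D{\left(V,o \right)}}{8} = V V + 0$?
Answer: $- \frac{183832424370}{1822237} \approx -1.0088 \cdot 10^{5}$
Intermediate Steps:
$D{\left(V,o \right)} = - 8 V^{2}$ ($D{\left(V,o \right)} = - 8 \left(V V + 0\right) = - 8 \left(V^{2} + 0\right) = - 8 V^{2}$)
$d{\left(N,n \right)} = - 8 N^{2} \left(-3 + N\right)$ ($d{\left(N,n \right)} = \left(-3 + N\right) \left(- 8 N^{2}\right) = - 8 N^{2} \left(-3 + N\right)$)
$\frac{45546}{39903} + \frac{d{\left(121,17 \right)}}{m{\left(130,168 \right)}} = \frac{45546}{39903} + \frac{8 \cdot 121^{2} \left(3 - 121\right)}{137} = 45546 \cdot \frac{1}{39903} + 8 \cdot 14641 \left(3 - 121\right) \frac{1}{137} = \frac{15182}{13301} + 8 \cdot 14641 \left(-118\right) \frac{1}{137} = \frac{15182}{13301} - \frac{13821104}{137} = - \frac{183832424370}{1822237}$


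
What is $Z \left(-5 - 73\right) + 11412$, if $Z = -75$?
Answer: $17262$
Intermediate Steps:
$Z \left(-5 - 73\right) + 11412 = - 75 \left(-5 - 73\right) + 11412 = \left(-75\right) \left(-78\right) + 11412 = 5850 + 11412 = 17262$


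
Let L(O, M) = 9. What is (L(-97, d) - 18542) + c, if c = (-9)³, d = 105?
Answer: -19262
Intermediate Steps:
c = -729
(L(-97, d) - 18542) + c = (9 - 18542) - 729 = -18533 - 729 = -19262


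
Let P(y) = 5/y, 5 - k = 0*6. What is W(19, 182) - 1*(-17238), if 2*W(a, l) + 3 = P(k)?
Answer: 17237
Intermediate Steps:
k = 5 (k = 5 - 0*6 = 5 - 1*0 = 5 + 0 = 5)
W(a, l) = -1 (W(a, l) = -3/2 + (5/5)/2 = -3/2 + (5*(1/5))/2 = -3/2 + (1/2)*1 = -3/2 + 1/2 = -1)
W(19, 182) - 1*(-17238) = -1 - 1*(-17238) = -1 + 17238 = 17237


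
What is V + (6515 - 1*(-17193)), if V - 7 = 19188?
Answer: 42903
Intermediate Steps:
V = 19195 (V = 7 + 19188 = 19195)
V + (6515 - 1*(-17193)) = 19195 + (6515 - 1*(-17193)) = 19195 + (6515 + 17193) = 19195 + 23708 = 42903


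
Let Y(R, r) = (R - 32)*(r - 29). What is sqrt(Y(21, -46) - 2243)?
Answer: I*sqrt(1418) ≈ 37.656*I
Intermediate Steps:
Y(R, r) = (-32 + R)*(-29 + r)
sqrt(Y(21, -46) - 2243) = sqrt((928 - 32*(-46) - 29*21 + 21*(-46)) - 2243) = sqrt((928 + 1472 - 609 - 966) - 2243) = sqrt(825 - 2243) = sqrt(-1418) = I*sqrt(1418)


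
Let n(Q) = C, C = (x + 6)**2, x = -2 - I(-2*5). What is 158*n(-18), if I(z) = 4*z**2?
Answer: 24776928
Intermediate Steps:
x = -402 (x = -2 - 4*(-2*5)**2 = -2 - 4*(-10)**2 = -2 - 4*100 = -2 - 1*400 = -2 - 400 = -402)
C = 156816 (C = (-402 + 6)**2 = (-396)**2 = 156816)
n(Q) = 156816
158*n(-18) = 158*156816 = 24776928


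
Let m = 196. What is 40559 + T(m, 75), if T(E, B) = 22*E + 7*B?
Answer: 45396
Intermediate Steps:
T(E, B) = 7*B + 22*E
40559 + T(m, 75) = 40559 + (7*75 + 22*196) = 40559 + (525 + 4312) = 40559 + 4837 = 45396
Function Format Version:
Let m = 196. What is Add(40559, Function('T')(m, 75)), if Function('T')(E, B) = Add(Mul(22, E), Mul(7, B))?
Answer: 45396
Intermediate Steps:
Function('T')(E, B) = Add(Mul(7, B), Mul(22, E))
Add(40559, Function('T')(m, 75)) = Add(40559, Add(Mul(7, 75), Mul(22, 196))) = Add(40559, Add(525, 4312)) = Add(40559, 4837) = 45396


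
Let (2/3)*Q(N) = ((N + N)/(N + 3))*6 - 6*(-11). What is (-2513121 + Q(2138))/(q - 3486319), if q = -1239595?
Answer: 2690170809/5059090937 ≈ 0.53175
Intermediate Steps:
Q(N) = 99 + 18*N/(3 + N) (Q(N) = 3*(((N + N)/(N + 3))*6 - 6*(-11))/2 = 3*(((2*N)/(3 + N))*6 + 66)/2 = 3*((2*N/(3 + N))*6 + 66)/2 = 3*(12*N/(3 + N) + 66)/2 = 3*(66 + 12*N/(3 + N))/2 = 99 + 18*N/(3 + N))
(-2513121 + Q(2138))/(q - 3486319) = (-2513121 + 9*(33 + 13*2138)/(3 + 2138))/(-1239595 - 3486319) = (-2513121 + 9*(33 + 27794)/2141)/(-4725914) = (-2513121 + 9*(1/2141)*27827)*(-1/4725914) = (-2513121 + 250443/2141)*(-1/4725914) = -5380341618/2141*(-1/4725914) = 2690170809/5059090937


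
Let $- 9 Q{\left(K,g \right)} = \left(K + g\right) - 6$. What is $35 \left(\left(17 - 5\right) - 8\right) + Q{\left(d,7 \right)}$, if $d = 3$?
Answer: $\frac{1256}{9} \approx 139.56$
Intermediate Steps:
$Q{\left(K,g \right)} = \frac{2}{3} - \frac{K}{9} - \frac{g}{9}$ ($Q{\left(K,g \right)} = - \frac{\left(K + g\right) - 6}{9} = - \frac{-6 + K + g}{9} = \frac{2}{3} - \frac{K}{9} - \frac{g}{9}$)
$35 \left(\left(17 - 5\right) - 8\right) + Q{\left(d,7 \right)} = 35 \left(\left(17 - 5\right) - 8\right) - \frac{4}{9} = 35 \left(12 - 8\right) - \frac{4}{9} = 35 \cdot 4 - \frac{4}{9} = 140 - \frac{4}{9} = \frac{1256}{9}$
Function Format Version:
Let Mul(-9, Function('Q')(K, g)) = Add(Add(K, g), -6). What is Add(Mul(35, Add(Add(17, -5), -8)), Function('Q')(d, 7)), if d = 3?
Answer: Rational(1256, 9) ≈ 139.56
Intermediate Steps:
Function('Q')(K, g) = Add(Rational(2, 3), Mul(Rational(-1, 9), K), Mul(Rational(-1, 9), g)) (Function('Q')(K, g) = Mul(Rational(-1, 9), Add(Add(K, g), -6)) = Mul(Rational(-1, 9), Add(-6, K, g)) = Add(Rational(2, 3), Mul(Rational(-1, 9), K), Mul(Rational(-1, 9), g)))
Add(Mul(35, Add(Add(17, -5), -8)), Function('Q')(d, 7)) = Add(Mul(35, Add(Add(17, -5), -8)), Add(Rational(2, 3), Mul(Rational(-1, 9), 3), Mul(Rational(-1, 9), 7))) = Add(Mul(35, Add(12, -8)), Add(Rational(2, 3), Rational(-1, 3), Rational(-7, 9))) = Add(Mul(35, 4), Rational(-4, 9)) = Add(140, Rational(-4, 9)) = Rational(1256, 9)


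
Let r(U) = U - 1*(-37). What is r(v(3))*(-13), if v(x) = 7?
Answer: -572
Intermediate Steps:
r(U) = 37 + U (r(U) = U + 37 = 37 + U)
r(v(3))*(-13) = (37 + 7)*(-13) = 44*(-13) = -572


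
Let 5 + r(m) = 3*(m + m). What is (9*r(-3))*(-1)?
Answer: 207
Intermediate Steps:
r(m) = -5 + 6*m (r(m) = -5 + 3*(m + m) = -5 + 3*(2*m) = -5 + 6*m)
(9*r(-3))*(-1) = (9*(-5 + 6*(-3)))*(-1) = (9*(-5 - 18))*(-1) = (9*(-23))*(-1) = -207*(-1) = 207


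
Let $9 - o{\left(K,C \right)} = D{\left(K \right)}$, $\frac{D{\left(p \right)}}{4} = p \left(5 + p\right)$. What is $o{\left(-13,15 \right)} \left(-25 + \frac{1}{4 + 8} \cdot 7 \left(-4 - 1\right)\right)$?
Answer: $\frac{136345}{12} \approx 11362.0$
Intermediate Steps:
$D{\left(p \right)} = 4 p \left(5 + p\right)$
$o{\left(K,C \right)} = 9 - 4 K \left(5 + K\right)$
$o{\left(-13,15 \right)} \left(-25 + \frac{1}{4 + 8} \cdot 7 \left(-4 - 1\right)\right) = \left(9 - - 52 \left(5 - 13\right)\right) \left(-25 + \frac{1}{4 + 8} \cdot 7 \left(-4 - 1\right)\right) = \left(9 - \left(-52\right) \left(-8\right)\right) \left(-25 + \frac{1}{12} \cdot 7 \left(-4 - 1\right)\right) = \left(9 - 416\right) \left(-25 + \frac{1}{12} \cdot 7 \left(-5\right)\right) = - 407 \left(-25 + \frac{7}{12} \left(-5\right)\right) = - 407 \left(-25 - \frac{35}{12}\right) = \left(-407\right) \left(- \frac{335}{12}\right) = \frac{136345}{12}$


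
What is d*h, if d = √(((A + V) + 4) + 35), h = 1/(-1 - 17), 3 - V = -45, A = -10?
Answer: -√77/18 ≈ -0.48750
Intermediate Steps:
V = 48 (V = 3 - 1*(-45) = 3 + 45 = 48)
h = -1/18 (h = 1/(-18) = -1/18 ≈ -0.055556)
d = √77 (d = √(((-10 + 48) + 4) + 35) = √((38 + 4) + 35) = √(42 + 35) = √77 ≈ 8.7750)
d*h = √77*(-1/18) = -√77/18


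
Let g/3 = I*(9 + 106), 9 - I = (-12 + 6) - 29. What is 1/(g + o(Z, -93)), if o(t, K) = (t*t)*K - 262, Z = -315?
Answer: -1/9213007 ≈ -1.0854e-7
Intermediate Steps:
I = 44 (I = 9 - ((-12 + 6) - 29) = 9 - (-6 - 29) = 9 - 1*(-35) = 9 + 35 = 44)
o(t, K) = -262 + K*t² (o(t, K) = t²*K - 262 = K*t² - 262 = -262 + K*t²)
g = 15180 (g = 3*(44*(9 + 106)) = 3*(44*115) = 3*5060 = 15180)
1/(g + o(Z, -93)) = 1/(15180 + (-262 - 93*(-315)²)) = 1/(15180 + (-262 - 93*99225)) = 1/(15180 + (-262 - 9227925)) = 1/(15180 - 9228187) = 1/(-9213007) = -1/9213007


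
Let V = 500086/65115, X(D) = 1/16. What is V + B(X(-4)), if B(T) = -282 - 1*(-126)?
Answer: -9657854/65115 ≈ -148.32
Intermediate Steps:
X(D) = 1/16
V = 500086/65115 (V = 500086*(1/65115) = 500086/65115 ≈ 7.6800)
B(T) = -156 (B(T) = -282 + 126 = -156)
V + B(X(-4)) = 500086/65115 - 156 = -9657854/65115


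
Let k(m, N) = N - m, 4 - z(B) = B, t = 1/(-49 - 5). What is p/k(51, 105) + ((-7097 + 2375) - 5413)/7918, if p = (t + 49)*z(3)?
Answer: -4305275/11544444 ≈ -0.37293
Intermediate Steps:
t = -1/54 (t = 1/(-54) = -1/54 ≈ -0.018519)
z(B) = 4 - B
p = 2645/54 (p = (-1/54 + 49)*(4 - 1*3) = 2645*(4 - 3)/54 = (2645/54)*1 = 2645/54 ≈ 48.982)
p/k(51, 105) + ((-7097 + 2375) - 5413)/7918 = 2645/(54*(105 - 1*51)) + ((-7097 + 2375) - 5413)/7918 = 2645/(54*(105 - 51)) + (-4722 - 5413)*(1/7918) = (2645/54)/54 - 10135*1/7918 = (2645/54)*(1/54) - 10135/7918 = 2645/2916 - 10135/7918 = -4305275/11544444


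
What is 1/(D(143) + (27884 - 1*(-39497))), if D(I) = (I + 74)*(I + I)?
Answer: 1/129443 ≈ 7.7254e-6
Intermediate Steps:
D(I) = 2*I*(74 + I) (D(I) = (74 + I)*(2*I) = 2*I*(74 + I))
1/(D(143) + (27884 - 1*(-39497))) = 1/(2*143*(74 + 143) + (27884 - 1*(-39497))) = 1/(2*143*217 + (27884 + 39497)) = 1/(62062 + 67381) = 1/129443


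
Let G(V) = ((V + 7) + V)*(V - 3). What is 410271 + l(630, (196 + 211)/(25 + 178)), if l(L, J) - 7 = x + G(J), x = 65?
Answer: 16909373217/41209 ≈ 4.1033e+5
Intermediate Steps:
G(V) = (-3 + V)*(7 + 2*V) (G(V) = ((7 + V) + V)*(-3 + V) = (7 + 2*V)*(-3 + V) = (-3 + V)*(7 + 2*V))
l(L, J) = 51 + J + 2*J² (l(L, J) = 7 + (65 + (-21 + J + 2*J²)) = 7 + (44 + J + 2*J²) = 51 + J + 2*J²)
410271 + l(630, (196 + 211)/(25 + 178)) = 410271 + (51 + (196 + 211)/(25 + 178) + 2*((196 + 211)/(25 + 178))²) = 410271 + (51 + 407/203 + 2*(407/203)²) = 410271 + (51 + 407/203 + 2*(165649/41209)) = 410271 + (51 + 407/203 + 331298/41209) = 410271 + 2515578/41209 = 16909373217/41209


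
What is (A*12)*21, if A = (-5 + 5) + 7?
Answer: 1764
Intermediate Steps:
A = 7 (A = 0 + 7 = 7)
(A*12)*21 = (7*12)*21 = 84*21 = 1764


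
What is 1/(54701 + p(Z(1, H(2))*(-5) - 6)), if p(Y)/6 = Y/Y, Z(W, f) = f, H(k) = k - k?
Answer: 1/54707 ≈ 1.8279e-5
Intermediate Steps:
H(k) = 0
p(Y) = 6 (p(Y) = 6*(Y/Y) = 6*1 = 6)
1/(54701 + p(Z(1, H(2))*(-5) - 6)) = 1/(54701 + 6) = 1/54707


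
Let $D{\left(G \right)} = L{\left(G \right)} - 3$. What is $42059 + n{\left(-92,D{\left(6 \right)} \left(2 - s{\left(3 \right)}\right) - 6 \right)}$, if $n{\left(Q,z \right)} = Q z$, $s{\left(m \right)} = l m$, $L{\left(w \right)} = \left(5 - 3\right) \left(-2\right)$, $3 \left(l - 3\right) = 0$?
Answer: $38103$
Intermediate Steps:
$l = 3$ ($l = 3 + \frac{1}{3} \cdot 0 = 3 + 0 = 3$)
$L{\left(w \right)} = -4$ ($L{\left(w \right)} = 2 \left(-2\right) = -4$)
$s{\left(m \right)} = 3 m$
$D{\left(G \right)} = -7$ ($D{\left(G \right)} = -4 - 3 = -7$)
$42059 + n{\left(-92,D{\left(6 \right)} \left(2 - s{\left(3 \right)}\right) - 6 \right)} = 42059 - 92 \left(- 7 \left(2 - 3 \cdot 3\right) - 6\right) = 42059 - 92 \left(- 7 \left(2 - 9\right) - 6\right) = 42059 - 92 \left(\left(-7\right) \left(-7\right) - 6\right) = 42059 - 92 \left(49 - 6\right) = 42059 - 3956 = 38103$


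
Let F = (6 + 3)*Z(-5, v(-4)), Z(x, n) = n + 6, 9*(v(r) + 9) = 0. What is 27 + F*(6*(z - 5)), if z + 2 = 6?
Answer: 189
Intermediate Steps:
v(r) = -9 (v(r) = -9 + (⅑)*0 = -9 + 0 = -9)
z = 4 (z = -2 + 6 = 4)
Z(x, n) = 6 + n
F = -27 (F = (6 + 3)*(6 - 9) = 9*(-3) = -27)
27 + F*(6*(z - 5)) = 27 - 162*(4 - 5) = 27 - 162*(-1) = 27 - 27*(-6) = 27 + 162 = 189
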